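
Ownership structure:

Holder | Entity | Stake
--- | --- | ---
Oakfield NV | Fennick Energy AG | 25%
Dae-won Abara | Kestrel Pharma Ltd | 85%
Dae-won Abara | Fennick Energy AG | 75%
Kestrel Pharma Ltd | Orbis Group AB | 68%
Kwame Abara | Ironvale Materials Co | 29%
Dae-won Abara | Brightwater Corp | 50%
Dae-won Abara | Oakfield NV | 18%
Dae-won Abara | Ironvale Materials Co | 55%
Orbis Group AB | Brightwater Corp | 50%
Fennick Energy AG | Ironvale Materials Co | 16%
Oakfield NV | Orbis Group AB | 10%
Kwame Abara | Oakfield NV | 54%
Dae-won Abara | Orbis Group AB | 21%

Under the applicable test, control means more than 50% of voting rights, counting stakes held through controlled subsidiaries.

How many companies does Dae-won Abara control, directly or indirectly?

5

Dae-won holds 75% of Fennick, so Dae-won controls Fennick.
Fennick and Dae-won together hold 16% + 55% = 71% of Ironvale, so Dae-won controls Ironvale.
Dae-won holds 85% of Kestrel, so Dae-won controls Kestrel.
Kestrel and Dae-won together hold 68% + 21% = 89% of Orbis, so Dae-won controls Orbis.
Dae-won and Orbis together hold 50% + 50% = 100% of Brightwater, so Dae-won controls Brightwater.
No other company's threshold is met.
Dae-won controls 5 companies.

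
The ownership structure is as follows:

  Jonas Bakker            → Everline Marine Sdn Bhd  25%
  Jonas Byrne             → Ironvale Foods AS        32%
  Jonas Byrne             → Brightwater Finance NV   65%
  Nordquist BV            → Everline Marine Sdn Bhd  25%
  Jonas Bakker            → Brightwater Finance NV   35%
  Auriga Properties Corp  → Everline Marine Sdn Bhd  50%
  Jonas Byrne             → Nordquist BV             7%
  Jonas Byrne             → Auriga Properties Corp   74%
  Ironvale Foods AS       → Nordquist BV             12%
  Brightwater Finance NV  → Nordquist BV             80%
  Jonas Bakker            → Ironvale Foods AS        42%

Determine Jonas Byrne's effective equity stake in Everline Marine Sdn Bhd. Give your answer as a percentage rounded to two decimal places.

52.71%

Jonas Byrne reaches Everline along 4 paths.
Via Nordquist: 7% × 25% = 1.75%.
Via Brightwater → Nordquist: 65% × 80% × 25% = 13%.
Via Ironvale → Nordquist: 32% × 12% × 25% = 0.96%.
Via Auriga: 74% × 50% = 37%.
Total: 1.75% + 13% + 0.96% + 37% = 52.71%.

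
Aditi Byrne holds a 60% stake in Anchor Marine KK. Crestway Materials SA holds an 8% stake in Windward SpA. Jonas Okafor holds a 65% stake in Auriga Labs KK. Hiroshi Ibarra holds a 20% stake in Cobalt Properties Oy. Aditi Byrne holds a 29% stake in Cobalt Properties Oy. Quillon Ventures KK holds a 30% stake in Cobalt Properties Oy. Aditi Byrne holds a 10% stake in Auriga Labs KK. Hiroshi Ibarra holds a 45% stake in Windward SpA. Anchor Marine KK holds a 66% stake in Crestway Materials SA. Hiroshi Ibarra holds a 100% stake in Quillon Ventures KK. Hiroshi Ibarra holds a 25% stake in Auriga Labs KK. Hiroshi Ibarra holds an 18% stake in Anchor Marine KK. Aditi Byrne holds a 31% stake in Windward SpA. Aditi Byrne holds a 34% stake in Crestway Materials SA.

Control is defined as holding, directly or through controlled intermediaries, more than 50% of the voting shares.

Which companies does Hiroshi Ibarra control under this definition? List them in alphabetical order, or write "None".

Hiroshi holds 100% of Quillon, so Hiroshi controls Quillon.
No other company's threshold is met.

Quillon Ventures KK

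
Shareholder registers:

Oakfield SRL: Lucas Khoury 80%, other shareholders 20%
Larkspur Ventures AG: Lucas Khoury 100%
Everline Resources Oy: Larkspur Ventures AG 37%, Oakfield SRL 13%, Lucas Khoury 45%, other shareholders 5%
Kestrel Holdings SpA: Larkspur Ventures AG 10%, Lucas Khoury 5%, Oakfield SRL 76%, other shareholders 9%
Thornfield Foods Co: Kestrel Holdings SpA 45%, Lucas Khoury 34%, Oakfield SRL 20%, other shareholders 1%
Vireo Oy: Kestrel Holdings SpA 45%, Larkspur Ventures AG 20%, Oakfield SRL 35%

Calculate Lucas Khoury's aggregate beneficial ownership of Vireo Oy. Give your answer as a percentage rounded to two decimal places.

82.11%

Lucas reaches Vireo along 5 paths.
Via Larkspur → Kestrel: 100% × 10% × 45% = 4.5%.
Via Kestrel: 5% × 45% = 2.25%.
Via Oakfield → Kestrel: 80% × 76% × 45% = 27.36%.
Via Larkspur: 100% × 20% = 20%.
Via Oakfield: 80% × 35% = 28%.
Total: 4.5% + 2.25% + 27.36% + 20% + 28% = 82.11%.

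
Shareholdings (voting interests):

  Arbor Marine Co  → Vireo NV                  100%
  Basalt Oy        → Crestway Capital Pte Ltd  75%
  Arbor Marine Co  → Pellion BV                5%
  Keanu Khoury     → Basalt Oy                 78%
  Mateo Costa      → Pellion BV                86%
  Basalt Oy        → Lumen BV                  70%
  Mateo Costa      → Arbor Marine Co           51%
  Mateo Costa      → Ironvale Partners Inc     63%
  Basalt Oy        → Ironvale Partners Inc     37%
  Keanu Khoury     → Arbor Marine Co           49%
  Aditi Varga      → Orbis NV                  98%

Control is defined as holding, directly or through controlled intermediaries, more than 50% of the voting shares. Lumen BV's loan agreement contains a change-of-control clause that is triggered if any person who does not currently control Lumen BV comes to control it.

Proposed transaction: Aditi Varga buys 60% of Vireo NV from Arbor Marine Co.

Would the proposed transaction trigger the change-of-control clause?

No

The purchase adds only to Aditi's holdings (Arbor's stake shrinks), so Aditi is the only person who could newly come to control Lumen.
Aditi holds 98% of Orbis, so Aditi controls Orbis.
Neither Aditi nor any entity Aditi controls holds any voting interest in Lumen.
So before the transaction, Aditi does not control Lumen.
After the purchase, Aditi holds 60% of Vireo directly, and Arbor's stake falls to 40%.
Aditi holds 60% of Vireo, so Aditi controls Vireo.
After the transaction, neither Aditi nor any entity Aditi controls holds a voting interest in Lumen, so Aditi still does not control it.
No new person acquires control, so the clause is not triggered.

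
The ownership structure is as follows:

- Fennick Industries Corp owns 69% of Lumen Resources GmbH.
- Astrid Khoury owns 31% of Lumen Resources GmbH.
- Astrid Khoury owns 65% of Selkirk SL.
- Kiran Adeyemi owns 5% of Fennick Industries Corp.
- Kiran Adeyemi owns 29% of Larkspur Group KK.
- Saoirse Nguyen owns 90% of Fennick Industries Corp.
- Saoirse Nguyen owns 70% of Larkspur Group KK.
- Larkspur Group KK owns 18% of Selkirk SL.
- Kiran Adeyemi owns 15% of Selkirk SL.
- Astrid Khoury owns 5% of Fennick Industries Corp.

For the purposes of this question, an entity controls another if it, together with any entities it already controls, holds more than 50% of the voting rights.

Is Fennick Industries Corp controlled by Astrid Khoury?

Astrid holds 65% of Selkirk, so Astrid controls Selkirk.
In Fennick, Astrid's side holds only 5%, not > 50%.
So Astrid does not control Fennick.

No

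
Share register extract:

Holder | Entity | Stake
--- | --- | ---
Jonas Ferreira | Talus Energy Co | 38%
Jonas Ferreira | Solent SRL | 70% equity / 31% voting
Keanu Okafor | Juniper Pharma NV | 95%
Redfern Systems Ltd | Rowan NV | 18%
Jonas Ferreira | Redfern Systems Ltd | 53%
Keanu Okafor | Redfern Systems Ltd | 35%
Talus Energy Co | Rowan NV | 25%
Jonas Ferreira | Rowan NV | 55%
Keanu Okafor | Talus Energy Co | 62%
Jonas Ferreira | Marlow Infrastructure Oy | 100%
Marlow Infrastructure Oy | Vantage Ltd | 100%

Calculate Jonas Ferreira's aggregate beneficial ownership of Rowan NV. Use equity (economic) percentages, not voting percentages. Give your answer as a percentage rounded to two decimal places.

Jonas reaches Rowan along 3 paths.
Via Redfern: 53% × 18% = 9.54%.
Via Talus: 38% × 25% = 9.5%.
Direct stake: 55% = 55%.
Total: 9.54% + 9.5% + 55% = 74.04%.

74.04%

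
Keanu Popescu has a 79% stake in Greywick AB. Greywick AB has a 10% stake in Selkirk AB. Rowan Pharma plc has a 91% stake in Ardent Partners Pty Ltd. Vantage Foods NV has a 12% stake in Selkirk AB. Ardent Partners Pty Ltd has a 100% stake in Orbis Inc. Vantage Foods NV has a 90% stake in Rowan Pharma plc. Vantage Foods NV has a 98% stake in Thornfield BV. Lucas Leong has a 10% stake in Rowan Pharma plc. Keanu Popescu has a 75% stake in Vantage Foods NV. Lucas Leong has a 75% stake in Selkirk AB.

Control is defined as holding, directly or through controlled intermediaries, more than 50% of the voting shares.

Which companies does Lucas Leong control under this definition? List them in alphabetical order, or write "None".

Lucas holds 75% of Selkirk, so Lucas controls Selkirk.
No other company's threshold is met.

Selkirk AB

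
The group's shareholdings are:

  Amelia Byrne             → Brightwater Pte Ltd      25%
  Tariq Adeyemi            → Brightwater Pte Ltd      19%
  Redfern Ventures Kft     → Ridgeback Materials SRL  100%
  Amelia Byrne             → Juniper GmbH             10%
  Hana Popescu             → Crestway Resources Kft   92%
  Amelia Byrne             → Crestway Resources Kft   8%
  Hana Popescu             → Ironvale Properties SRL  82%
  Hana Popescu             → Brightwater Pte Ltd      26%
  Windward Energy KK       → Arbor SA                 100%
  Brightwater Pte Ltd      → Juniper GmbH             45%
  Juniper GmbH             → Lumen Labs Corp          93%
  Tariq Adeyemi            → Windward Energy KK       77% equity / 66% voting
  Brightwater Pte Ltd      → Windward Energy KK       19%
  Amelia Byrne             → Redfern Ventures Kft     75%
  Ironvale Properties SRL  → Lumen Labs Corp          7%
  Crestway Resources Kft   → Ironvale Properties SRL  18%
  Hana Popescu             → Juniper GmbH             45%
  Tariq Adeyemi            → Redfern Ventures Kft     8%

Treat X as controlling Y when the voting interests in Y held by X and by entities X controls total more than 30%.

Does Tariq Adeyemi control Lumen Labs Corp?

No

Tariq holds 66% of Windward, so Tariq controls Windward.
Windward holds 100% of Arbor, so Tariq controls Arbor.
Neither Tariq nor any entity Tariq controls holds any voting interest in Lumen.
So Tariq does not control Lumen.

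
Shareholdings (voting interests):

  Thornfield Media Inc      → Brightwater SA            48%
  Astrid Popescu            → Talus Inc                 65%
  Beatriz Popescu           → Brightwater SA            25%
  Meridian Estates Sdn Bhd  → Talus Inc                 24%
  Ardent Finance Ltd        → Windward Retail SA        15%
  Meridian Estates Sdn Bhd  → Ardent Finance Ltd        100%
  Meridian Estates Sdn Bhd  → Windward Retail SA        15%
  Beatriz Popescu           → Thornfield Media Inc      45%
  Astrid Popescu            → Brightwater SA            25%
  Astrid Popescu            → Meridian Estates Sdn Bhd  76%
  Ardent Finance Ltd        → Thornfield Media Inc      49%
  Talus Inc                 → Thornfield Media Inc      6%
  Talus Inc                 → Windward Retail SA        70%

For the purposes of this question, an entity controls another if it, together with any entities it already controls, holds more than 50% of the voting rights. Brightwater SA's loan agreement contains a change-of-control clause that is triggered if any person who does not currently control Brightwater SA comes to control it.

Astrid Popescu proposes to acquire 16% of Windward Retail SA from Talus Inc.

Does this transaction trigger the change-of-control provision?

The purchase adds only to Astrid's holdings (Talus's stake shrinks), so Astrid is the only person who could newly come to control Brightwater.
Astrid holds 76% of Meridian, so Astrid controls Meridian.
Meridian holds 100% of Ardent, so Astrid controls Ardent.
Meridian and Astrid together hold 24% + 65% = 89% of Talus, so Astrid controls Talus.
Ardent and Talus together hold 49% + 6% = 55% of Thornfield, so Astrid controls Thornfield.
Thornfield and Astrid together hold 48% + 25% = 73% of Brightwater, so Astrid controls Brightwater.
So Astrid already controls Brightwater before the transaction.
After the purchase, Astrid holds 16% of Windward directly, and Talus's stake falls to 54%.
Astrid controlled Brightwater already, so this is not a new person acquiring control; every other person's position is unchanged or reduced.
No new person acquires control, so the clause is not triggered.

No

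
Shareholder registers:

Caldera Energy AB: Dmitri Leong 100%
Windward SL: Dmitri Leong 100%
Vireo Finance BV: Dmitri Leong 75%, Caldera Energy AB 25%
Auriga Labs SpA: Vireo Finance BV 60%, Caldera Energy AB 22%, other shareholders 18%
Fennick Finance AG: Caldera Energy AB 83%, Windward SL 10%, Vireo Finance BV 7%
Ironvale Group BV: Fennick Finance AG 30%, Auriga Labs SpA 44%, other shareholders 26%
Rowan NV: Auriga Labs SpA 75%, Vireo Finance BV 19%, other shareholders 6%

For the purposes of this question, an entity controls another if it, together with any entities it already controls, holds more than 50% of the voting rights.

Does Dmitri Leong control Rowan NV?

Dmitri holds 100% of Caldera, so Dmitri controls Caldera.
Dmitri and Caldera together hold 75% + 25% = 100% of Vireo, so Dmitri controls Vireo.
Vireo and Caldera together hold 60% + 22% = 82% of Auriga, so Dmitri controls Auriga.
Auriga and Vireo together hold 75% + 19% = 94% of Rowan, so Dmitri controls Rowan.

Yes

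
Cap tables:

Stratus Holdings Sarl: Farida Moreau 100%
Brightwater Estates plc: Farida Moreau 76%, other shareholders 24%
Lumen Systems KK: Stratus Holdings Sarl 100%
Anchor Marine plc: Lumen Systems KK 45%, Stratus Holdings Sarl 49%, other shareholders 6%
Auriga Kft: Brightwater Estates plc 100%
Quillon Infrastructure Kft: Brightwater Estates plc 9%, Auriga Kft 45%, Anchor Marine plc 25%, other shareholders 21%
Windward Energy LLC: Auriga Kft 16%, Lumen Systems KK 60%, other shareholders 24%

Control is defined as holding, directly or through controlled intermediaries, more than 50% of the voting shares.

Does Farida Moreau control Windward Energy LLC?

Yes

Farida holds 100% of Stratus, so Farida controls Stratus.
Stratus holds 100% of Lumen, so Farida controls Lumen.
Farida holds 76% of Brightwater, so Farida controls Brightwater.
Brightwater holds 100% of Auriga, so Farida controls Auriga.
Auriga and Lumen together hold 16% + 60% = 76% of Windward, so Farida controls Windward.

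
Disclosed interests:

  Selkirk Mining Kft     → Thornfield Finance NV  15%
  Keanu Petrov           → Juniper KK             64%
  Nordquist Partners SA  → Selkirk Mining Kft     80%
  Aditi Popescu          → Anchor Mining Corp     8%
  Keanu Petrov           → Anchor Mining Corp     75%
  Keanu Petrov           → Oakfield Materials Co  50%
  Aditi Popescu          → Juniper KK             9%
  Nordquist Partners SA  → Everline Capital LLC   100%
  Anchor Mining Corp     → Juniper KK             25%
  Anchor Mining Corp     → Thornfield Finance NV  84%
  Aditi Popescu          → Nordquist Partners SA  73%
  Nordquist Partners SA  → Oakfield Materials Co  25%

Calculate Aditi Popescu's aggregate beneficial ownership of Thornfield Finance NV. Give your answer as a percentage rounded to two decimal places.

15.48%

Aditi reaches Thornfield along 2 paths.
Via Nordquist → Selkirk: 73% × 80% × 15% = 8.76%.
Via Anchor: 8% × 84% = 6.72%.
Total: 8.76% + 6.72% = 15.48%.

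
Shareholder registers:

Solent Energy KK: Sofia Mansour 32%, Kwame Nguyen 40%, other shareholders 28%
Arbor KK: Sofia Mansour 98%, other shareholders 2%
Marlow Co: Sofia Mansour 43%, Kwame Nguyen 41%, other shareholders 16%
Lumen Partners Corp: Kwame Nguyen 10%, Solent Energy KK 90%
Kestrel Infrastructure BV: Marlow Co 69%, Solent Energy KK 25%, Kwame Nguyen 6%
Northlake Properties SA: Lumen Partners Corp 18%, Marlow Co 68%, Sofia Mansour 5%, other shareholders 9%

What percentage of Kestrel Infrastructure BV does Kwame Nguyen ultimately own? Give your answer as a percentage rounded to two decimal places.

Kwame reaches Kestrel along 3 paths.
Via Marlow: 41% × 69% = 28.29%.
Via Solent: 40% × 25% = 10%.
Direct stake: 6% = 6%.
Total: 28.29% + 10% + 6% = 44.29%.

44.29%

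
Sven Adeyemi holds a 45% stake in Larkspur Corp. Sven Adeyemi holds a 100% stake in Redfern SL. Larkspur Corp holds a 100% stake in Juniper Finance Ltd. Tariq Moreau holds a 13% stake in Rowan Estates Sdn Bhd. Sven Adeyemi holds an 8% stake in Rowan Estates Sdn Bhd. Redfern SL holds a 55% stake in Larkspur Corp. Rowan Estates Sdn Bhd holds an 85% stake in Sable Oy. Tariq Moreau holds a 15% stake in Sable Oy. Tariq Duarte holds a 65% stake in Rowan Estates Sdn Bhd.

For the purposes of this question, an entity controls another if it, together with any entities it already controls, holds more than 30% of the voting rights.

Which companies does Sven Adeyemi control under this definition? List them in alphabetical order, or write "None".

Sven holds 100% of Redfern, so Sven controls Redfern.
Sven and Redfern together hold 45% + 55% = 100% of Larkspur, so Sven controls Larkspur.
Larkspur holds 100% of Juniper, so Sven controls Juniper.
No other company's threshold is met.

Juniper Finance Ltd, Larkspur Corp, Redfern SL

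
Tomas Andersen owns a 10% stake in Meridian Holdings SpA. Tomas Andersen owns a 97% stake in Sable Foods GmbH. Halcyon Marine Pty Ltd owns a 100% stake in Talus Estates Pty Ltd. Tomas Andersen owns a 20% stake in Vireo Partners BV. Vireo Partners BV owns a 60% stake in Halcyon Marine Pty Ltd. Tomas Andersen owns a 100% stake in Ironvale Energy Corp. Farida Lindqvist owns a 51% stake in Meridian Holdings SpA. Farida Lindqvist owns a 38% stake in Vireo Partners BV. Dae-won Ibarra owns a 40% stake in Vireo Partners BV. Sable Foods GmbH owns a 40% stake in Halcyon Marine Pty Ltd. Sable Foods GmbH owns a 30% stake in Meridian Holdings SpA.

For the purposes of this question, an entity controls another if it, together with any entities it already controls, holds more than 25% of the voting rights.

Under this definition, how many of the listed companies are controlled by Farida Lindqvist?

4

Farida holds 38% of Vireo, so Farida controls Vireo.
Farida holds 51% of Meridian, so Farida controls Meridian.
Vireo holds 60% of Halcyon, so Farida controls Halcyon.
Halcyon holds 100% of Talus, so Farida controls Talus.
No other company's threshold is met.
Farida controls 4 companies.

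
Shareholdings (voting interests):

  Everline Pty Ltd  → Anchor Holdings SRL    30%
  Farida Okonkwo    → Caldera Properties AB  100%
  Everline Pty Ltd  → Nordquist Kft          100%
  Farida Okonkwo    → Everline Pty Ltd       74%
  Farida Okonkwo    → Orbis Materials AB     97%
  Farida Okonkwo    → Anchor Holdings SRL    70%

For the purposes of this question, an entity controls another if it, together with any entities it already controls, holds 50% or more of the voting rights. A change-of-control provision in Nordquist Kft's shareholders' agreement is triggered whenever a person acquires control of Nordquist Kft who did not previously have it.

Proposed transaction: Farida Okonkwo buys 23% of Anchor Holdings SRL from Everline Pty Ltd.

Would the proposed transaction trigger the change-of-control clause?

The purchase adds only to Farida's holdings (Everline's stake shrinks), so Farida is the only person who could newly come to control Nordquist.
Farida holds 74% of Everline, so Farida controls Everline.
Everline holds 100% of Nordquist, so Farida controls Nordquist.
So Farida already controls Nordquist before the transaction.
After the purchase, Farida's direct stake in Anchor rises to 70% + 23% = 93%, and Everline's stake falls to 7%.
Farida controlled Nordquist already, so this is not a new person acquiring control; every other person's position is unchanged or reduced.
No new person acquires control, so the clause is not triggered.

No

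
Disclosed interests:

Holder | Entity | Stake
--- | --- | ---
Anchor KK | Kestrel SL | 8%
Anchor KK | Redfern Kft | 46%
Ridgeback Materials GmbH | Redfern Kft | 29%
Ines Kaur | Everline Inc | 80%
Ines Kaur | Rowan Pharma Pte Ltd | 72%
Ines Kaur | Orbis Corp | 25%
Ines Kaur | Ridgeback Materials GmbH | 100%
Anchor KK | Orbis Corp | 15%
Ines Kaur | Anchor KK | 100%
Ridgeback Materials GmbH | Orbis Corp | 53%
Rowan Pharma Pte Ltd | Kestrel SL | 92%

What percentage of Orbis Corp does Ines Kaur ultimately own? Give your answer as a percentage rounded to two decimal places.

93.00%

Ines reaches Orbis along 3 paths.
Via Ridgeback: 100% × 53% = 53%.
Direct stake: 25% = 25%.
Via Anchor: 100% × 15% = 15%.
Total: 53% + 25% + 15% = 93%.
Rounded: 93.00%.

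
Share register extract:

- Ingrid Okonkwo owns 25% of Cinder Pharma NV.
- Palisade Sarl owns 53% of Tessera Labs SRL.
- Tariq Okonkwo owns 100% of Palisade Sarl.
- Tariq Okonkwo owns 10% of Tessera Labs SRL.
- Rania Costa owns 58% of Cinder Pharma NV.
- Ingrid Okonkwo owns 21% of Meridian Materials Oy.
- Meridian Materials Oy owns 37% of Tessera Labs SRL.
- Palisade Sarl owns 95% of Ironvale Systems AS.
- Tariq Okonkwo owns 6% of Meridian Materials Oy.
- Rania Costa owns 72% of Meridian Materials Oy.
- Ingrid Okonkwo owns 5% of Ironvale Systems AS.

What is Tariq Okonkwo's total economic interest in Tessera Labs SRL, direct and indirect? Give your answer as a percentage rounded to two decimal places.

Tariq reaches Tessera along 3 paths.
Direct stake: 10% = 10%.
Via Palisade: 100% × 53% = 53%.
Via Meridian: 6% × 37% = 2.22%.
Total: 10% + 53% + 2.22% = 65.22%.

65.22%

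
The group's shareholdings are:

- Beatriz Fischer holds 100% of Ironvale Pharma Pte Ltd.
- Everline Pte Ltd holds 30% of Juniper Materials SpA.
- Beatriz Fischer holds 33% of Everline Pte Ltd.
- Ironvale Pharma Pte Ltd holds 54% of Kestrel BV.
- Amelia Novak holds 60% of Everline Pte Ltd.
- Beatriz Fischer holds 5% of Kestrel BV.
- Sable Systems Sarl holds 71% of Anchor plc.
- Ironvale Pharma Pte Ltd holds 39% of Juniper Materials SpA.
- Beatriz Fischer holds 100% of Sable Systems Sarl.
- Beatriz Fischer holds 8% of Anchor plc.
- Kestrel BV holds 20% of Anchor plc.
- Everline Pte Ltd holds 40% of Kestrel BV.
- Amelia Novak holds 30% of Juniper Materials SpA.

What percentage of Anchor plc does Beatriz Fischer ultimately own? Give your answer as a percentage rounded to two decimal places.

93.44%

Beatriz reaches Anchor along 5 paths.
Via Sable: 100% × 71% = 71%.
Via Everline → Kestrel: 33% × 40% × 20% = 2.64%.
Via Ironvale → Kestrel: 100% × 54% × 20% = 10.8%.
Via Kestrel: 5% × 20% = 1%.
Direct stake: 8% = 8%.
Total: 71% + 2.64% + 10.8% + 1% + 8% = 93.44%.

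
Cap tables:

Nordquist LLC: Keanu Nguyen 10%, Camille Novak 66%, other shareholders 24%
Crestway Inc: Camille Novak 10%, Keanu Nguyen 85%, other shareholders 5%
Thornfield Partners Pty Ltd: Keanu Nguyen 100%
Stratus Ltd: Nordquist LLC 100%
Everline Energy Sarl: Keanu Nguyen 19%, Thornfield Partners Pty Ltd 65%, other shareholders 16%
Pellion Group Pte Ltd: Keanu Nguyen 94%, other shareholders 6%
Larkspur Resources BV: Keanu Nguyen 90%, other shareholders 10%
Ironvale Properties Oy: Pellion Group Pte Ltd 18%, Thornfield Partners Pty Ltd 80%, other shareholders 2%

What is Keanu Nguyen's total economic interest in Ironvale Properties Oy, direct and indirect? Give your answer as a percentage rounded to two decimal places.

Keanu reaches Ironvale along 2 paths.
Via Pellion: 94% × 18% = 16.92%.
Via Thornfield: 100% × 80% = 80%.
Total: 16.92% + 80% = 96.92%.

96.92%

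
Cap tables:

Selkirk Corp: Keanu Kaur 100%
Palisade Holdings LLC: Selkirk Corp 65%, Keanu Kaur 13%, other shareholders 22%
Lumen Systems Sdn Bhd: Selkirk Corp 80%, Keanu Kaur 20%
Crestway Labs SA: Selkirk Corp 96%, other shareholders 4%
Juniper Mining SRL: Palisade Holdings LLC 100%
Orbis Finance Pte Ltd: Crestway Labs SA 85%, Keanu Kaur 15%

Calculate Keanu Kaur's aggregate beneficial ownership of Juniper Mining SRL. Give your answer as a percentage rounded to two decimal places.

78.00%

Keanu reaches Juniper along 2 paths.
Via Selkirk → Palisade: 100% × 65% × 100% = 65%.
Via Palisade: 13% × 100% = 13%.
Total: 65% + 13% = 78%.
Rounded: 78.00%.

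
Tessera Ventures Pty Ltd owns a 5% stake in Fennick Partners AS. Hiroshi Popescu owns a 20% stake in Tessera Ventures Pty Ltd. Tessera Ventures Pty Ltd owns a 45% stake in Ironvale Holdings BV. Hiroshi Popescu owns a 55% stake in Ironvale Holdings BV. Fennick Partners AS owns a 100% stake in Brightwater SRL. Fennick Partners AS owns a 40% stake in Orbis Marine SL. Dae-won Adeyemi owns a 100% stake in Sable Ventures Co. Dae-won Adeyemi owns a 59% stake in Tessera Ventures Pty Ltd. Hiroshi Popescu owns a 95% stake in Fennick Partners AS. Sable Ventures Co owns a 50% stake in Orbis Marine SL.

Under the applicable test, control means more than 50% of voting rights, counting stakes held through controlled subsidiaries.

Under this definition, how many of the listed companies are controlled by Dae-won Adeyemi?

Dae-won holds 59% of Tessera, so Dae-won controls Tessera.
Dae-won holds 100% of Sable, so Dae-won controls Sable.
No other company's threshold is met.
Dae-won controls 2 companies.

2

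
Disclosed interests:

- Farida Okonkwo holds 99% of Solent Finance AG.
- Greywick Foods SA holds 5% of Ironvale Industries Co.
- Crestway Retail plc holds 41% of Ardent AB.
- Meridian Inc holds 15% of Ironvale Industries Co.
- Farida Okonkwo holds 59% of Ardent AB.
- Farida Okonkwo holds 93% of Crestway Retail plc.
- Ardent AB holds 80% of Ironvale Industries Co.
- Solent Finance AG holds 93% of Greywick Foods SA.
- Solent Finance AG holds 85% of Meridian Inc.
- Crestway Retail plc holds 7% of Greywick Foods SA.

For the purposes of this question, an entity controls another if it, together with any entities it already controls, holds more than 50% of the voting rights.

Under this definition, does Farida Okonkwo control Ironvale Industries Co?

Farida holds 99% of Solent, so Farida controls Solent.
Solent holds 85% of Meridian, so Farida controls Meridian.
Farida holds 93% of Crestway, so Farida controls Crestway.
Crestway and Solent together hold 7% + 93% = 100% of Greywick, so Farida controls Greywick.
Crestway and Farida together hold 41% + 59% = 100% of Ardent, so Farida controls Ardent.
Meridian and Ardent and Greywick together hold 15% + 80% + 5% = 100% of Ironvale, so Farida controls Ironvale.

Yes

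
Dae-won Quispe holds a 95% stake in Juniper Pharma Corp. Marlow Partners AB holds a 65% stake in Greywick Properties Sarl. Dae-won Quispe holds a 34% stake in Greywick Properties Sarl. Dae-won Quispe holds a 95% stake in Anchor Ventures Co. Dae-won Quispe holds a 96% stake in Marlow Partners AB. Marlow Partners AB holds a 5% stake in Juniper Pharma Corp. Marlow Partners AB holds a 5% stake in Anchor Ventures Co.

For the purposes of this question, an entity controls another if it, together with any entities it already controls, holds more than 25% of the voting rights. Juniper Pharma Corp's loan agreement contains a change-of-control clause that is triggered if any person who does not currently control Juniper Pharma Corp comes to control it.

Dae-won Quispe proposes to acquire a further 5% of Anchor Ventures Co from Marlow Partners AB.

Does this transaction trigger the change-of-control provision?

No

The purchase adds only to Dae-won's holdings (Marlow's stake shrinks), so Dae-won is the only person who could newly come to control Juniper.
Dae-won holds 96% of Marlow, so Dae-won controls Marlow.
Dae-won and Marlow together hold 95% + 5% = 100% of Juniper, so Dae-won controls Juniper.
So Dae-won already controls Juniper before the transaction.
After the purchase, Dae-won's direct stake in Anchor rises to 95% + 5% = 100%, and Marlow's stake falls to 0%.
Dae-won controlled Juniper already, so this is not a new person acquiring control; every other person's position is unchanged or reduced.
No new person acquires control, so the clause is not triggered.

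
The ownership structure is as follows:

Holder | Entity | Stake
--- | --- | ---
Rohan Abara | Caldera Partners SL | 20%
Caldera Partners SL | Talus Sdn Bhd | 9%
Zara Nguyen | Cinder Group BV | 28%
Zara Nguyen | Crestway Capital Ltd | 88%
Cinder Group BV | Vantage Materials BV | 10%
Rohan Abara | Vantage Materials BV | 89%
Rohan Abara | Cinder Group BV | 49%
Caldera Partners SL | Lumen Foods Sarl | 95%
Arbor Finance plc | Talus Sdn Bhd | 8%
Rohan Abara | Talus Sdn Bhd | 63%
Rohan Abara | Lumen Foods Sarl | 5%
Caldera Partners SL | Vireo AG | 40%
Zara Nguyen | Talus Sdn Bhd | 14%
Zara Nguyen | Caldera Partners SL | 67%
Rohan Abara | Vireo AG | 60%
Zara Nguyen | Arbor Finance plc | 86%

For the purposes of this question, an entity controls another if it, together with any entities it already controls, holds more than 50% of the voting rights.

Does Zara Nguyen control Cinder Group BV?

No

Zara holds 67% of Caldera, so Zara controls Caldera.
Zara holds 86% of Arbor, so Zara controls Arbor.
Zara holds 88% of Crestway, so Zara controls Crestway.
Caldera holds 95% of Lumen, so Zara controls Lumen.
In Cinder, Zara's side holds only 28%, not > 50%.
So Zara does not control Cinder.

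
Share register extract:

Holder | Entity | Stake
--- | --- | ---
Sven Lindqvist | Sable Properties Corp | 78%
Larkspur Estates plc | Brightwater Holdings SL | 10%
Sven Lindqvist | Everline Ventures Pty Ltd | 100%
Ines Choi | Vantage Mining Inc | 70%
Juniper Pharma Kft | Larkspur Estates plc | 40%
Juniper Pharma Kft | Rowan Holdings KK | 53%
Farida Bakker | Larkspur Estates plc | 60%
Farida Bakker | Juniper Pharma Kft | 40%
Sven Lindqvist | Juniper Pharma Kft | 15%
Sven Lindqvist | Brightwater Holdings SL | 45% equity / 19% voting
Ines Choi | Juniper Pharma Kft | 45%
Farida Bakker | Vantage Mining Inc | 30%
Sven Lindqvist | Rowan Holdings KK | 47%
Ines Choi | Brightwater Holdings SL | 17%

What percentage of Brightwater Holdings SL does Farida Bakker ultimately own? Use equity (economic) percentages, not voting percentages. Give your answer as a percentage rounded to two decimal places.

Farida reaches Brightwater along 2 paths.
Via Larkspur: 60% × 10% = 6%.
Via Juniper → Larkspur: 40% × 40% × 10% = 1.6%.
Total: 6% + 1.6% = 7.6%.
Rounded: 7.60%.

7.60%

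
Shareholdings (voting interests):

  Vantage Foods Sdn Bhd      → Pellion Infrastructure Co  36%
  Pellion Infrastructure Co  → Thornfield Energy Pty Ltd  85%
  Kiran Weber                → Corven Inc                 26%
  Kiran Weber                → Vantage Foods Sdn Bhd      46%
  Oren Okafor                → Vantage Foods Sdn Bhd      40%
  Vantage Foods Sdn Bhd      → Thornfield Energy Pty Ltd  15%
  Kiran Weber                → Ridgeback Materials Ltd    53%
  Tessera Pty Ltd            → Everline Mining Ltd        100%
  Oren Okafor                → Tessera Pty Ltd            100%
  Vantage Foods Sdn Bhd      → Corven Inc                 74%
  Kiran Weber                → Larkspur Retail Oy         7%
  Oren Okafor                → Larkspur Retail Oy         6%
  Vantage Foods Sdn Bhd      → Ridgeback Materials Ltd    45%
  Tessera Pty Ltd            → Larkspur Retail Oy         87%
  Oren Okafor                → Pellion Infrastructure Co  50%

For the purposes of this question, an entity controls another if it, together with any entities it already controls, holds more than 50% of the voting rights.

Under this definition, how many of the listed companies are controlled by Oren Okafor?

3

Oren holds 100% of Tessera, so Oren controls Tessera.
Tessera holds 100% of Everline, so Oren controls Everline.
Tessera and Oren together hold 87% + 6% = 93% of Larkspur, so Oren controls Larkspur.
No other company's threshold is met.
Oren controls 3 companies.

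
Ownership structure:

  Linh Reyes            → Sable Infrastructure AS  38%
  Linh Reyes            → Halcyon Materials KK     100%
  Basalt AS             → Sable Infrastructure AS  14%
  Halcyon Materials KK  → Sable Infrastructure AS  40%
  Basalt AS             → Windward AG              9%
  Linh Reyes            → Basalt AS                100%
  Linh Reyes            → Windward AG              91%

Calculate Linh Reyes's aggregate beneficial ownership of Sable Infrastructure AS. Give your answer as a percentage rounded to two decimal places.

Linh reaches Sable along 3 paths.
Via Halcyon: 100% × 40% = 40%.
Direct stake: 38% = 38%.
Via Basalt: 100% × 14% = 14%.
Total: 40% + 38% + 14% = 92%.
Rounded: 92.00%.

92.00%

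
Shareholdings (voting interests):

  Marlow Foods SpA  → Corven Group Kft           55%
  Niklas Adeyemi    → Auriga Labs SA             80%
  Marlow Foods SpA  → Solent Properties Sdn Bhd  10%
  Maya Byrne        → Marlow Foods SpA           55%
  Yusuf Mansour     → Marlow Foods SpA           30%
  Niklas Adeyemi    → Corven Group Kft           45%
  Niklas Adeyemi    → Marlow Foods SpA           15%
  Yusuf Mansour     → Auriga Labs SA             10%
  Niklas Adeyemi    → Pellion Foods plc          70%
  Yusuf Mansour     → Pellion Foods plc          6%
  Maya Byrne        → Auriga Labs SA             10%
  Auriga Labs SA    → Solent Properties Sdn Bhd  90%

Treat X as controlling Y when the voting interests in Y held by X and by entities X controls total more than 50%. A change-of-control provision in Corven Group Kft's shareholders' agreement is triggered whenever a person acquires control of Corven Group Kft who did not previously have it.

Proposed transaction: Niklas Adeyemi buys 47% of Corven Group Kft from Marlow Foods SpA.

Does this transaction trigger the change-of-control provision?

Yes

The purchase adds only to Niklas's holdings (Marlow's stake shrinks), so Niklas is the only person who could newly come to control Corven.
Niklas holds 80% of Auriga, so Niklas controls Auriga.
Niklas holds 70% of Pellion, so Niklas controls Pellion.
Auriga holds 90% of Solent, so Niklas controls Solent.
In Corven, Niklas's side holds only 45%, not > 50%.
So before the transaction, Niklas does not control Corven.
After the purchase, Niklas's direct stake in Corven rises to 45% + 47% = 92%, and Marlow's stake falls to 8%.
Niklas holds 92% of Corven, so Niklas controls Corven.
Niklas did not control Corven before and does after, so the clause is triggered.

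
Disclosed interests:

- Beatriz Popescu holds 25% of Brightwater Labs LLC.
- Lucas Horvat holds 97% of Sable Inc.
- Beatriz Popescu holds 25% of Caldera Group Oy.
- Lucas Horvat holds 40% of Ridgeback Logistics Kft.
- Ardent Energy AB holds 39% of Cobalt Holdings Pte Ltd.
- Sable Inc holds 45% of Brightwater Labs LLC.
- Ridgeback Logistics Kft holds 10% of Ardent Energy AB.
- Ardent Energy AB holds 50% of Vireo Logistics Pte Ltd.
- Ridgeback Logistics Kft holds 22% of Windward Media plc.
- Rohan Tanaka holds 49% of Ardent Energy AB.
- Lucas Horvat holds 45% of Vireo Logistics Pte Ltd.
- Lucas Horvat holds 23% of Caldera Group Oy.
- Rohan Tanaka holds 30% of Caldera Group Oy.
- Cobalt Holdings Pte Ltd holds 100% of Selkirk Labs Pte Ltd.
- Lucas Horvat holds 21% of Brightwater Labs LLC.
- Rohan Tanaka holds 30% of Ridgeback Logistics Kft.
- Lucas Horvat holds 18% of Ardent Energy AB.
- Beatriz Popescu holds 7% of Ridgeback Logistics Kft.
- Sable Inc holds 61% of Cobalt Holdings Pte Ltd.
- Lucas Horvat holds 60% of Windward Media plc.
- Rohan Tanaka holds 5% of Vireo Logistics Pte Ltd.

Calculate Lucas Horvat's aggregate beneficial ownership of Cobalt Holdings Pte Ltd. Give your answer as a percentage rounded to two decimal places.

67.75%

Lucas reaches Cobalt along 3 paths.
Via Sable: 97% × 61% = 59.17%.
Via Ardent: 18% × 39% = 7.02%.
Via Ridgeback → Ardent: 40% × 10% × 39% = 1.56%.
Total: 59.17% + 7.02% + 1.56% = 67.75%.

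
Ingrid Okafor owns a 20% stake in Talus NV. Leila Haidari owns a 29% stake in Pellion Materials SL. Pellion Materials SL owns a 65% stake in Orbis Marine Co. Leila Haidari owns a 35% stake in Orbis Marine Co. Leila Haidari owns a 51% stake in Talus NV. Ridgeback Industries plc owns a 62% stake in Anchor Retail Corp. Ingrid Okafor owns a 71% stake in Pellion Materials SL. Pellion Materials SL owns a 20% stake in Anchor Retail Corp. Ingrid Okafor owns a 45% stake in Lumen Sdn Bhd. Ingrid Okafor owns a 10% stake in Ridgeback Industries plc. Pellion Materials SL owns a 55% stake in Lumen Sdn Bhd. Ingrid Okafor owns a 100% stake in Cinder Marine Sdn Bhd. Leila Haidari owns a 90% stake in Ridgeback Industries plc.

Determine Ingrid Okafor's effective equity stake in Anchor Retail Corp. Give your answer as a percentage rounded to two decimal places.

Ingrid reaches Anchor along 2 paths.
Via Pellion: 71% × 20% = 14.2%.
Via Ridgeback: 10% × 62% = 6.2%.
Total: 14.2% + 6.2% = 20.4%.
Rounded: 20.40%.

20.40%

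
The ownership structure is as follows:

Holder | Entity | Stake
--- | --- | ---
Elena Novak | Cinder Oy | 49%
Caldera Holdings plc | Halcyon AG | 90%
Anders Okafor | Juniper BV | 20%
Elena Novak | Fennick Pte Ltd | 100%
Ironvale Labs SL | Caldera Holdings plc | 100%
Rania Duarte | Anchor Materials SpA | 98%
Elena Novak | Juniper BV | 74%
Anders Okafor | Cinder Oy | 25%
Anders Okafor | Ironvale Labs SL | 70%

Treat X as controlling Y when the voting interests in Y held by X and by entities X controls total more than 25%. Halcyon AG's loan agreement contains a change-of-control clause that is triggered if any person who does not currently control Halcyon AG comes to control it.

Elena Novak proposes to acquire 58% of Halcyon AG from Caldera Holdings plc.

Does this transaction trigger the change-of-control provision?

The purchase adds only to Elena's holdings (Caldera's stake shrinks), so Elena is the only person who could newly come to control Halcyon.
Elena holds 74% of Juniper, so Elena controls Juniper.
Elena holds 49% of Cinder, so Elena controls Cinder.
Elena holds 100% of Fennick, so Elena controls Fennick.
Neither Elena nor any entity Elena controls holds any voting interest in Halcyon.
So before the transaction, Elena does not control Halcyon.
After the purchase, Elena holds 58% of Halcyon directly, and Caldera's stake falls to 32%.
Elena holds 58% of Halcyon, so Elena controls Halcyon.
Elena did not control Halcyon before and does after, so the clause is triggered.

Yes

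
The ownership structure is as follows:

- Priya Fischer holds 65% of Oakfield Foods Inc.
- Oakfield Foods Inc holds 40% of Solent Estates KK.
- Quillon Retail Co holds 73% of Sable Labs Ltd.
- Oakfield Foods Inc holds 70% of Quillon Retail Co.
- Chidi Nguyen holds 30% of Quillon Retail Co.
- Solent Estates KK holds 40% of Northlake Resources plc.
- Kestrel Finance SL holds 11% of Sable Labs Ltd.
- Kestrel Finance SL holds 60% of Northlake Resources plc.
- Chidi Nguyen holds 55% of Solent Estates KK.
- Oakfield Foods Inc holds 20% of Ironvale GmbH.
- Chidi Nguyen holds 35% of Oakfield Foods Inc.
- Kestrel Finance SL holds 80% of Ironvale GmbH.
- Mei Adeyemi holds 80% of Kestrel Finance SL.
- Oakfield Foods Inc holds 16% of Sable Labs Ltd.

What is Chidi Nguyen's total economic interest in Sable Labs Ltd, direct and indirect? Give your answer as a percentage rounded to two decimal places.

45.39%

Chidi reaches Sable along 3 paths.
Via Quillon: 30% × 73% = 21.9%.
Via Oakfield → Quillon: 35% × 70% × 73% = 17.885%.
Via Oakfield: 35% × 16% = 5.6%.
Total: 21.9% + 17.885% + 5.6% = 45.385%.
Rounded: 45.39%.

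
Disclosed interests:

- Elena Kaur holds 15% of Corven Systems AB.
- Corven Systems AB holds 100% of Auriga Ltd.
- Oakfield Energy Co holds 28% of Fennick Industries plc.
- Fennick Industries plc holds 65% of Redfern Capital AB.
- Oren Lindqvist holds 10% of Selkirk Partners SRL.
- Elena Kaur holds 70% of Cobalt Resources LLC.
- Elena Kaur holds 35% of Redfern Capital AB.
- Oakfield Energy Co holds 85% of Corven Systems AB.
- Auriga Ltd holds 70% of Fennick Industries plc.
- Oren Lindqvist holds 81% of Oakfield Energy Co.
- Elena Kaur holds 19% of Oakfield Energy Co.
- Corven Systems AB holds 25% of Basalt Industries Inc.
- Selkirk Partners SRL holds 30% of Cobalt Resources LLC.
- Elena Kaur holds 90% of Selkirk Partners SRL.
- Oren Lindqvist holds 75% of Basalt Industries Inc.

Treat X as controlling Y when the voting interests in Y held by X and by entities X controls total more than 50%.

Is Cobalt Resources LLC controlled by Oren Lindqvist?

Oren holds 81% of Oakfield, so Oren controls Oakfield.
Oakfield holds 85% of Corven, so Oren controls Corven.
Corven holds 100% of Auriga, so Oren controls Auriga.
Oakfield and Auriga together hold 28% + 70% = 98% of Fennick, so Oren controls Fennick.
Oren and Corven together hold 75% + 25% = 100% of Basalt, so Oren controls Basalt.
Fennick holds 65% of Redfern, so Oren controls Redfern.
Neither Oren nor any entity Oren controls holds any voting interest in Cobalt.
So Oren does not control Cobalt.

No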